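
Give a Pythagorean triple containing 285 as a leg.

We need the other leg and hypotenuse such that 285² + x² = c².
Take x = 880, c = 925: 285² + 880² = 81225 + 774400 = 855625 = 925² ✓
Triple: (285, 880, 925)

(285, 880, 925)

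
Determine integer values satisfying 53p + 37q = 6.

Step 1: Check solvability.
gcd(53, 37) = 1
Since 1 divides 6, solutions exist.

Step 2: Apply extended Euclidean algorithm to find gcd.
We find integers such that 53*x0 + 37*y0 = 1

Step 3: Scale the particular solution.
Multiply by 6/1 = 6:
p = 42, q = -60

Step 4: Verify.
53*(42) + 37*(-60) = 6 = 6 ✓

p = 42, q = -60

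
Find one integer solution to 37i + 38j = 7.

Step 1: Check solvability.
gcd(37, 38) = 1
Since 1 divides 7, solutions exist.

Step 2: Apply extended Euclidean algorithm to find gcd.
We find integers such that 37*x0 + 38*y0 = 1

Step 3: Scale the particular solution.
Multiply by 7/1 = 7:
i = -7, j = 7

Step 4: Verify.
37*(-7) + 38*(7) = 7 = 7 ✓

i = -7, j = 7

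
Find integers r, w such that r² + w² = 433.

We need to find integers r, w > 0 such that r² + w² = 433.
Trying r = 12: w² = 433 - 12² = 433 - 144 = 289
w = 17
Check: 12² + 17² = 144 + 289 = 433 ✓

433 = 12² + 17²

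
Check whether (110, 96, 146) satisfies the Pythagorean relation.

Compute a² + b²:
110² + 96² = 12100 + 9216 = 21316
Compute c²:
146² = 21316
Since 21316 = 21316, it is a Pythagorean triple.

Yes, it is a Pythagorean triple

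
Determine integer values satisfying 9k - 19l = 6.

Step 1: Check solvability.
gcd(9, 19) = 1
Since 1 divides 6, solutions exist.

Step 2: Apply extended Euclidean algorithm to find gcd.
We find integers such that 9*x0 + 19*y0 = 1

Step 3: Scale the particular solution.
Multiply by 6/1 = 6:
k = -12, l = -6

Step 4: Verify.
9*(-12) - 19*(-6) = 6 = 6 ✓

k = -12, l = -6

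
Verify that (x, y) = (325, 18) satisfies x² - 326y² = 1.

Compute x² = 325² = 105625
Compute 326y² = 326·18² = 326·324 = 105624
x² - 326y² = 105625 - 105624 = 1
Since this equals 1, (325, 18) is a solution.

Yes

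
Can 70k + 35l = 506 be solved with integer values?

Step 1: Compute gcd(70, 35).
gcd(70, 35) = 35

Step 2: Check divisibility.
Does 35 divide 506? 506 = 35 x 14 + 16, so no.

By the theorem on linear Diophantine equations, 70k + 35l = 506 has integer solutions if and only if gcd(70, 35) divides 506. Since 35 does not divide 506, no solutions exist.

No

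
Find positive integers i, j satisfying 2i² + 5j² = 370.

Try small values of i and check whether (370 - 2i²)/5 is a perfect square.
i = 5: 2·5² = 50, so 5j² = 370 - 50 = 320, giving j² = 64, j = 8.
Check: 2·5² + 5·8² = 50 + 320 = 370 ✓

i = 5, j = 8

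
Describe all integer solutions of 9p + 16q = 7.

Step 1: Compute gcd(9, 16) = 1.
Since 1 divides 7, solutions exist.

Step 2: Find a particular solution using extended Euclidean algorithm.
We get p₀ = -49, q₀ = 28.
Check: 9*-49 + 16*28 = 7 = 7 ✓

Step 3: Write the general solution.
p = -49 + (16/1)t = -49 + 16t
q = 28 - (9/1)t = 28 - 9t
for any integer t.

p = -49 + 16t, q = 28 - 9t for integer t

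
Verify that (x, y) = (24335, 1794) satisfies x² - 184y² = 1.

Compute x² = 24335² = 592192225
Compute 184y² = 184·1794² = 184·3218436 = 592192224
x² - 184y² = 592192225 - 592192224 = 1
Since this equals 1, (24335, 1794) is a solution.

Yes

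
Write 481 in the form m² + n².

We need to find integers m, n > 0 such that m² + n² = 481.
Trying m = 9: n² = 481 - 9² = 481 - 81 = 400
n = 20
Check: 9² + 20² = 81 + 400 = 481 ✓

481 = 9² + 20²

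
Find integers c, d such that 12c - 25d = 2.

Step 1: Check solvability.
gcd(12, 25) = 1
Since 1 divides 2, solutions exist.

Step 2: Apply extended Euclidean algorithm to find gcd.
We find integers such that 12*x0 + 25*y0 = 1

Step 3: Scale the particular solution.
Multiply by 2/1 = 2:
c = -4, d = -2

Step 4: Verify.
12*(-4) - 25*(-2) = 2 = 2 ✓

c = -4, d = -2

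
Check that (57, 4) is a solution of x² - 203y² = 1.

Compute x² = 57² = 3249
Compute 203y² = 203·4² = 203·16 = 3248
x² - 203y² = 3249 - 3248 = 1
Since this equals 1, (57, 4) is a solution.

Yes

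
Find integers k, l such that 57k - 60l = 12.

Step 1: Check solvability.
gcd(57, 60) = 3
Since 3 divides 12, solutions exist.

Step 2: Apply extended Euclidean algorithm to find gcd.
We find integers such that 57*x0 + 60*y0 = 3

Step 3: Scale the particular solution.
Multiply by 12/3 = 4:
k = -4, l = -4

Step 4: Verify.
57*(-4) - 60*(-4) = 12 = 12 ✓

k = -4, l = -4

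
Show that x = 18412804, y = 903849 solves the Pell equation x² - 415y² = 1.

Compute x² = 18412804² = 339031351142416
Compute 415y² = 415·903849² = 415·816943014801 = 339031351142415
x² - 415y² = 339031351142416 - 339031351142415 = 1
Since this equals 1, (18412804, 903849) is a solution.

Yes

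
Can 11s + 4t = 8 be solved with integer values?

Step 1: Compute gcd(11, 4).
gcd(11, 4) = 1

Step 2: Check divisibility.
Does 1 divide 8? 8 = 1 x 8, so yes.

By the theorem on linear Diophantine equations, 11s + 4t = 8 has integer solutions if and only if gcd(11, 4) divides 8. Since 1 | 8, solutions exist.

Yes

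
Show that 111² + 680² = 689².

Compute a² + b² = 111² + 680² = 12321 + 462400 = 474721
Compute c² = 689² = 474721
Since 474721 = 474721, confirmed.

Yes, it is a Pythagorean triple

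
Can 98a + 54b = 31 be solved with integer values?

Step 1: Compute gcd(98, 54).
gcd(98, 54) = 2

Step 2: Check divisibility.
Does 2 divide 31? 31 = 2 x 15 + 1, so no.

By the theorem on linear Diophantine equations, 98a + 54b = 31 has integer solutions if and only if gcd(98, 54) divides 31. Since 2 does not divide 31, no solutions exist.

No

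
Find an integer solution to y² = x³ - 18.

Try small integer x values and check whether x³ - 18 is a perfect square.
x = 3: x³ - 18 = 3³ - 18 = 27 - 18 = 9
Is 9 a perfect square? 3² = 9 ✓
So (x, y) = (3, 3) is a solution.

x = 3, y = 3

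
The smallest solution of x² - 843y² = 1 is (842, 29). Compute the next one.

Solutions to x² - Dy² = 1 are generated by powers of (x₀ + y₀√D).
The next solution satisfies x₁ + y₁√843 = (x₀ + y₀√843)², giving:
x₁ = x₀² + 843y₀² = 842² + 843·29² = 708964 + 708963 = 1417927
y₁ = 2x₀y₀ = 2·842·29 = 48836

Verify: 1417927² - 843·48836² = 2010516977329 - 2010516977328 = 1 ✓

x = 1417927, y = 48836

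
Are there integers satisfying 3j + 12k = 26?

Step 1: Compute gcd(3, 12).
gcd(3, 12) = 3

Step 2: Check divisibility.
Does 3 divide 26? 26 = 3 x 8 + 2, so no.

By the theorem on linear Diophantine equations, 3j + 12k = 26 has integer solutions if and only if gcd(3, 12) divides 26. Since 3 does not divide 26, no solutions exist.

No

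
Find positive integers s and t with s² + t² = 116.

We need to find integers s, t > 0 such that s² + t² = 116.
Trying s = 4: t² = 116 - 4² = 116 - 16 = 100
t = 10
Check: 4² + 10² = 16 + 100 = 116 ✓

116 = 4² + 10²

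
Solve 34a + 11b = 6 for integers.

Step 1: Check solvability.
gcd(34, 11) = 1
Since 1 divides 6, solutions exist.

Step 2: Apply extended Euclidean algorithm to find gcd.
We find integers such that 34*x0 + 11*y0 = 1

Step 3: Scale the particular solution.
Multiply by 6/1 = 6:
a = 6, b = -18

Step 4: Verify.
34*(6) + 11*(-18) = 6 = 6 ✓

a = 6, b = -18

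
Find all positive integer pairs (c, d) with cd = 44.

The positive divisors of 44 are: 1, 2, 4, 11, 22, 44.
Each divisor d gives the pair (d, 44/d):
(1, 44), (2, 22), (4, 11), (11, 4), (22, 2), (44, 1)

(1, 44), (2, 22), (4, 11), (11, 4), (22, 2), (44, 1)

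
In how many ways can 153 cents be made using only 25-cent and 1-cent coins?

We need non-negative integers (x, y) with 25x + 1y = 153.
For each x from 0 to 6, check if (153 - 25x) is a non-negative multiple of 1.
Solutions (x, y): (0,153), (1,128), (2,103), (3,78), ...
Count: 7

7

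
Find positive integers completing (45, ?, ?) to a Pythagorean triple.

We need the other leg and hypotenuse such that 45² + x² = c².
Take x = 28, c = 53: 45² + 28² = 2025 + 784 = 2809 = 53² ✓
Triple: (45, 28, 53)

(45, 28, 53)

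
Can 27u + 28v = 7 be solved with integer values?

Step 1: Compute gcd(27, 28).
gcd(27, 28) = 1

Step 2: Check divisibility.
Does 1 divide 7? 7 = 1 x 7, so yes.

By the theorem on linear Diophantine equations, 27u + 28v = 7 has integer solutions if and only if gcd(27, 28) divides 7. Since 1 | 7, solutions exist.

Yes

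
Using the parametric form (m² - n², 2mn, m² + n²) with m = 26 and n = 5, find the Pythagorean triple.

a = m² - n² = 26² - 5² = 676 - 25 = 651
b = 2mn = 2·26·5 = 260
c = m² + n² = 676 + 25 = 701
Verify: 651² + 260² = 423801 + 67600 = 491401 = 701² ✓

(651, 260, 701)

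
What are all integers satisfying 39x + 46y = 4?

Step 1: Compute gcd(39, 46) = 1.
Since 1 divides 4, solutions exist.

Step 2: Find a particular solution using extended Euclidean algorithm.
We get x₀ = 52, y₀ = -44.
Check: 39*52 + 46*-44 = 4 = 4 ✓

Step 3: Write the general solution.
x = 52 + (46/1)t = 52 + 46t
y = -44 - (39/1)t = -44 - 39t
for any integer t.

x = 52 + 46t, y = -44 - 39t for integer t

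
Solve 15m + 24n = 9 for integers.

Step 1: Check solvability.
gcd(15, 24) = 3
Since 3 divides 9, solutions exist.

Step 2: Apply extended Euclidean algorithm to find gcd.
We find integers such that 15*x0 + 24*y0 = 3

Step 3: Scale the particular solution.
Multiply by 9/3 = 3:
m = -9, n = 6

Step 4: Verify.
15*(-9) + 24*(6) = 9 = 9 ✓

m = -9, n = 6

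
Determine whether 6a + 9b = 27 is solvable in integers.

Step 1: Compute gcd(6, 9).
gcd(6, 9) = 3

Step 2: Check divisibility.
Does 3 divide 27? 27 = 3 x 9, so yes.

By the theorem on linear Diophantine equations, 6a + 9b = 27 has integer solutions if and only if gcd(6, 9) divides 27. Since 3 | 27, solutions exist.

Yes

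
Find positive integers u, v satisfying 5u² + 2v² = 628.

Try small values of u and check whether (628 - 5u²)/2 is a perfect square.
u = 10: 5·10² = 500, so 2v² = 628 - 500 = 128, giving v² = 64, v = 8.
Check: 5·10² + 2·8² = 500 + 128 = 628 ✓

u = 10, v = 8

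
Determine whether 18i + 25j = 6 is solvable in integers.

Step 1: Compute gcd(18, 25).
gcd(18, 25) = 1

Step 2: Check divisibility.
Does 1 divide 6? 6 = 1 x 6, so yes.

By the theorem on linear Diophantine equations, 18i + 25j = 6 has integer solutions if and only if gcd(18, 25) divides 6. Since 1 | 6, solutions exist.

Yes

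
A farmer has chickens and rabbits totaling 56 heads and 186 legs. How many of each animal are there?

Let c = chickens, r = rabbits.
Heads: c + r = 56
Legs: 2c + 4r = 186
From the first equation, c = 56 - r. Substitute:
2(56 - r) + 4r = 186
112 + 2r = 186
r = (186 - 112)/2 = 37
c = 56 - 37 = 19

Chickens: 19, Rabbits: 37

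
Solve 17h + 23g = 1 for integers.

Step 1: Check solvability.
gcd(17, 23) = 1
Since 1 divides 1, solutions exist.

Step 2: Apply extended Euclidean algorithm to find gcd.
We find integers such that 17*x0 + 23*y0 = 1

Step 3: Scale the particular solution.
Multiply by 1/1 = 1:
h = -4, g = 3

Step 4: Verify.
17*(-4) + 23*(3) = 1 = 1 ✓

h = -4, g = 3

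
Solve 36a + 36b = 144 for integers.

Step 1: Check solvability.
gcd(36, 36) = 36
Since 36 divides 144, solutions exist.

Step 2: Apply extended Euclidean algorithm to find gcd.
We find integers such that 36*x0 + 36*y0 = 36

Step 3: Scale the particular solution.
Multiply by 144/36 = 4:
a = 0, b = 4

Step 4: Verify.
36*(0) + 36*(4) = 144 = 144 ✓

a = 0, b = 4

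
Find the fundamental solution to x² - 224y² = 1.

We seek the smallest positive integers (x, y) with x² - 224y² = 1, i.e., x² = 224y² + 1.
Try successive y values:
y = 1: x² = 224·1² + 1 = 225, x = 15 ✓

Verify: 15² - 224·1² = 225 - 224 = 1 ✓

x = 15, y = 1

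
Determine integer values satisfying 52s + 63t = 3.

Step 1: Check solvability.
gcd(52, 63) = 1
Since 1 divides 3, solutions exist.

Step 2: Apply extended Euclidean algorithm to find gcd.
We find integers such that 52*x0 + 63*y0 = 1

Step 3: Scale the particular solution.
Multiply by 3/1 = 3:
s = -69, t = 57

Step 4: Verify.
52*(-69) + 63*(57) = 3 = 3 ✓

s = -69, t = 57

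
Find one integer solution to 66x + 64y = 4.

Step 1: Check solvability.
gcd(66, 64) = 2
Since 2 divides 4, solutions exist.

Step 2: Apply extended Euclidean algorithm to find gcd.
We find integers such that 66*x0 + 64*y0 = 2

Step 3: Scale the particular solution.
Multiply by 4/2 = 2:
x = 2, y = -2

Step 4: Verify.
66*(2) + 64*(-2) = 4 = 4 ✓

x = 2, y = -2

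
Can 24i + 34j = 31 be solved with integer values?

Step 1: Compute gcd(24, 34).
gcd(24, 34) = 2

Step 2: Check divisibility.
Does 2 divide 31? 31 = 2 x 15 + 1, so no.

By the theorem on linear Diophantine equations, 24i + 34j = 31 has integer solutions if and only if gcd(24, 34) divides 31. Since 2 does not divide 31, no solutions exist.

No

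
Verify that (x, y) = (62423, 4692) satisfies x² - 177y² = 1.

Compute x² = 62423² = 3896630929
Compute 177y² = 177·4692² = 177·22014864 = 3896630928
x² - 177y² = 3896630929 - 3896630928 = 1
Since this equals 1, (62423, 4692) is a solution.

Yes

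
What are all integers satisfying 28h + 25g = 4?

Step 1: Compute gcd(28, 25) = 1.
Since 1 divides 4, solutions exist.

Step 2: Find a particular solution using extended Euclidean algorithm.
We get h₀ = -32, g₀ = 36.
Check: 28*-32 + 25*36 = 4 = 4 ✓

Step 3: Write the general solution.
h = -32 + (25/1)t = -32 + 25t
g = 36 - (28/1)t = 36 - 28t
for any integer t.

h = -32 + 25t, g = 36 - 28t for integer t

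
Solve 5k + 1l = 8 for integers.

Step 1: Check solvability.
gcd(5, 1) = 1
Since 1 divides 8, solutions exist.

Step 2: Apply extended Euclidean algorithm to find gcd.
We find integers such that 5*x0 + 1*y0 = 1

Step 3: Scale the particular solution.
Multiply by 8/1 = 8:
k = 0, l = 8

Step 4: Verify.
5*(0) + 1*(8) = 8 = 8 ✓

k = 0, l = 8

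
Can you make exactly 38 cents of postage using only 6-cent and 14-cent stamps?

We need non-negative x, y with 6x + 14y = 38.
gcd(6, 14) = 2 divides 38, so integer solutions exist.
Search for a non-negative one: x = 4 gives 14y = 38 - 24 = 14, so y = 1.
Check: 6·4 + 14·1 = 38 ✓

Yes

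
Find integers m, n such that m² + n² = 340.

We need to find integers m, n > 0 such that m² + n² = 340.
Trying m = 4: n² = 340 - 4² = 340 - 16 = 324
n = 18
Check: 4² + 18² = 16 + 324 = 340 ✓

340 = 4² + 18²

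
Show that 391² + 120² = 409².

Compute a² + b² = 391² + 120² = 152881 + 14400 = 167281
Compute c² = 409² = 167281
Since 167281 = 167281, confirmed.

Yes, it is a Pythagorean triple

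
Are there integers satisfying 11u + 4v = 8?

Step 1: Compute gcd(11, 4).
gcd(11, 4) = 1

Step 2: Check divisibility.
Does 1 divide 8? 8 = 1 x 8, so yes.

By the theorem on linear Diophantine equations, 11u + 4v = 8 has integer solutions if and only if gcd(11, 4) divides 8. Since 1 | 8, solutions exist.

Yes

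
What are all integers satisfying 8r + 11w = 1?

Step 1: Compute gcd(8, 11) = 1.
Since 1 divides 1, solutions exist.

Step 2: Find a particular solution using extended Euclidean algorithm.
We get r₀ = -4, w₀ = 3.
Check: 8*-4 + 11*3 = 1 = 1 ✓

Step 3: Write the general solution.
r = -4 + (11/1)t = -4 + 11t
w = 3 - (8/1)t = 3 - 8t
for any integer t.

r = -4 + 11t, w = 3 - 8t for integer t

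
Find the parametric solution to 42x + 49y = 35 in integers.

Step 1: Compute gcd(42, 49) = 7.
Since 7 divides 35, solutions exist.

Step 2: Find a particular solution using extended Euclidean algorithm.
We get x₀ = -5, y₀ = 5.
Check: 42*-5 + 49*5 = 35 = 35 ✓

Step 3: Write the general solution.
x = -5 + (49/7)t = -5 + 7t
y = 5 - (42/7)t = 5 - 6t
for any integer t.

x = -5 + 7t, y = 5 - 6t for integer t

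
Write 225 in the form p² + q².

We need to find integers p, q > 0 such that p² + q² = 225.
Trying p = 9: q² = 225 - 9² = 225 - 81 = 144
q = 12
Check: 9² + 12² = 81 + 144 = 225 ✓

225 = 9² + 12²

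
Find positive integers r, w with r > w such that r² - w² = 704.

Factor: r² - w² = (r+w)(r-w) = 704.
We need two factors of 704 with the same parity.
Use r+w = 352 and r-w = 2 (product 352·2 = 704).
Adding: 2r = 354, so r = 177.
Subtracting: 2w = 350, so w = 175.
Check: 177² - 175² = 31329 - 30625 = 704 ✓

r = 177, w = 175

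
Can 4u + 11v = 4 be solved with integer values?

Step 1: Compute gcd(4, 11).
gcd(4, 11) = 1

Step 2: Check divisibility.
Does 1 divide 4? 4 = 1 x 4, so yes.

By the theorem on linear Diophantine equations, 4u + 11v = 4 has integer solutions if and only if gcd(4, 11) divides 4. Since 1 | 4, solutions exist.

Yes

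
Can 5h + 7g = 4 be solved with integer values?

Step 1: Compute gcd(5, 7).
gcd(5, 7) = 1

Step 2: Check divisibility.
Does 1 divide 4? 4 = 1 x 4, so yes.

By the theorem on linear Diophantine equations, 5h + 7g = 4 has integer solutions if and only if gcd(5, 7) divides 4. Since 1 | 4, solutions exist.

Yes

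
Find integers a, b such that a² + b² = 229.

We need to find integers a, b > 0 such that a² + b² = 229.
Trying a = 2: b² = 229 - 2² = 229 - 4 = 225
b = 15
Check: 2² + 15² = 4 + 225 = 229 ✓

229 = 2² + 15²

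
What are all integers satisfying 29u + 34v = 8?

Step 1: Compute gcd(29, 34) = 1.
Since 1 divides 8, solutions exist.

Step 2: Find a particular solution using extended Euclidean algorithm.
We get u₀ = -56, v₀ = 48.
Check: 29*-56 + 34*48 = 8 = 8 ✓

Step 3: Write the general solution.
u = -56 + (34/1)t = -56 + 34t
v = 48 - (29/1)t = 48 - 29t
for any integer t.

u = -56 + 34t, v = 48 - 29t for integer t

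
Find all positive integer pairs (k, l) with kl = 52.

The positive divisors of 52 are: 1, 2, 4, 13, 26, 52.
Each divisor d gives the pair (d, 52/d):
(1, 52), (2, 26), (4, 13), (13, 4), (26, 2), (52, 1)

(1, 52), (2, 26), (4, 13), (13, 4), (26, 2), (52, 1)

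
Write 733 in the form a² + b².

We need to find integers a, b > 0 such that a² + b² = 733.
Trying a = 2: b² = 733 - 2² = 733 - 4 = 729
b = 27
Check: 2² + 27² = 4 + 729 = 733 ✓

733 = 2² + 27²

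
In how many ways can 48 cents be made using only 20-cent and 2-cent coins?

We need non-negative integers (x, y) with 20x + 2y = 48.
For each x from 0 to 2, check if (48 - 20x) is a non-negative multiple of 2.
Solutions (x, y): (0,24), (1,14), (2,4)
Count: 3

3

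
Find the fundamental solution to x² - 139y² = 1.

We seek the smallest positive integers (x, y) with x² - 139y² = 1, i.e., x² = 139y² + 1.
Try successive y values:
y = 1: x² = 139·1² + 1 = 140, not a perfect square
y = 2: x² = 139·2² + 1 = 557, not a perfect square
y = 3: x² = 139·3² + 1 = 1252, not a perfect square
... continuing the search (or via continued fractions) ...
y = 6578829: x² = 139·6578829² + 1 = 6016057750562500, x = 77563250 ✓

Verify: 77563250² - 139·6578829² = 6016057750562500 - 6016057750562499 = 1 ✓

x = 77563250, y = 6578829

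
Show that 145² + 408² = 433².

Compute a² + b²:
145² + 408² = 21025 + 166464 = 187489
Compute c²:
433² = 187489
Since 187489 = 187489, it is a Pythagorean triple.

Yes, it is a Pythagorean triple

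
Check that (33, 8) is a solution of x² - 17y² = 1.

Compute x² = 33² = 1089
Compute 17y² = 17·8² = 17·64 = 1088
x² - 17y² = 1089 - 1088 = 1
Since this equals 1, (33, 8) is a solution.

Yes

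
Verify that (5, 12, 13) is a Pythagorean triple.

Compute a² + b² = 5² + 12² = 25 + 144 = 169
Compute c² = 13² = 169
Since 169 = 169, confirmed.

Yes, it is a Pythagorean triple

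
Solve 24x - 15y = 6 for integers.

Step 1: Check solvability.
gcd(24, 15) = 3
Since 3 divides 6, solutions exist.

Step 2: Apply extended Euclidean algorithm to find gcd.
We find integers such that 24*x0 + 15*y0 = 3

Step 3: Scale the particular solution.
Multiply by 6/3 = 2:
x = 4, y = 6

Step 4: Verify.
24*(4) - 15*(6) = 6 = 6 ✓

x = 4, y = 6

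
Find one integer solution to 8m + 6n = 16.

Step 1: Check solvability.
gcd(8, 6) = 2
Since 2 divides 16, solutions exist.

Step 2: Apply extended Euclidean algorithm to find gcd.
We find integers such that 8*x0 + 6*y0 = 2

Step 3: Scale the particular solution.
Multiply by 16/2 = 8:
m = 8, n = -8

Step 4: Verify.
8*(8) + 6*(-8) = 16 = 16 ✓

m = 8, n = -8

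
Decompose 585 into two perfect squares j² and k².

We need to find integers j, k > 0 such that j² + k² = 585.
Trying j = 3: k² = 585 - 3² = 585 - 9 = 576
k = 24
Check: 3² + 24² = 9 + 576 = 585 ✓

585 = 3² + 24²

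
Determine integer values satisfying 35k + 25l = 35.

Step 1: Check solvability.
gcd(35, 25) = 5
Since 5 divides 35, solutions exist.

Step 2: Apply extended Euclidean algorithm to find gcd.
We find integers such that 35*x0 + 25*y0 = 5

Step 3: Scale the particular solution.
Multiply by 35/5 = 7:
k = -14, l = 21

Step 4: Verify.
35*(-14) + 25*(21) = 35 = 35 ✓

k = -14, l = 21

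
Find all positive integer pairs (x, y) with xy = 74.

The positive divisors of 74 are: 1, 2, 37, 74.
Each divisor d gives the pair (d, 74/d):
(1, 74), (2, 37), (37, 2), (74, 1)

(1, 74), (2, 37), (37, 2), (74, 1)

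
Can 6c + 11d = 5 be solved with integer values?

Step 1: Compute gcd(6, 11).
gcd(6, 11) = 1

Step 2: Check divisibility.
Does 1 divide 5? 5 = 1 x 5, so yes.

By the theorem on linear Diophantine equations, 6c + 11d = 5 has integer solutions if and only if gcd(6, 11) divides 5. Since 1 | 5, solutions exist.

Yes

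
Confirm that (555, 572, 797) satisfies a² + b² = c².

Compute a² + b² = 555² + 572² = 308025 + 327184 = 635209
Compute c² = 797² = 635209
Since 635209 = 635209, confirmed.

Yes, it is a Pythagorean triple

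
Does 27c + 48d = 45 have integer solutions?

Step 1: Compute gcd(27, 48).
gcd(27, 48) = 3

Step 2: Check divisibility.
Does 3 divide 45? 45 = 3 x 15, so yes.

By the theorem on linear Diophantine equations, 27c + 48d = 45 has integer solutions if and only if gcd(27, 48) divides 45. Since 3 | 45, solutions exist.

Yes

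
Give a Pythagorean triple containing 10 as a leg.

We need the other leg and hypotenuse such that 10² + x² = c².
Take x = 24, c = 26: 10² + 24² = 100 + 576 = 676 = 26² ✓
Triple: (10, 24, 26)

(10, 24, 26)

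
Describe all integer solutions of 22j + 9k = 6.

Step 1: Compute gcd(22, 9) = 1.
Since 1 divides 6, solutions exist.

Step 2: Find a particular solution using extended Euclidean algorithm.
We get j₀ = -12, k₀ = 30.
Check: 22*-12 + 9*30 = 6 = 6 ✓

Step 3: Write the general solution.
j = -12 + (9/1)t = -12 + 9t
k = 30 - (22/1)t = 30 - 22t
for any integer t.

j = -12 + 9t, k = 30 - 22t for integer t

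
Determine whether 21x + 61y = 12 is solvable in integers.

Step 1: Compute gcd(21, 61).
gcd(21, 61) = 1

Step 2: Check divisibility.
Does 1 divide 12? 12 = 1 x 12, so yes.

By the theorem on linear Diophantine equations, 21x + 61y = 12 has integer solutions if and only if gcd(21, 61) divides 12. Since 1 | 12, solutions exist.

Yes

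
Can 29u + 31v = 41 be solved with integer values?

Step 1: Compute gcd(29, 31).
gcd(29, 31) = 1

Step 2: Check divisibility.
Does 1 divide 41? 41 = 1 x 41, so yes.

By the theorem on linear Diophantine equations, 29u + 31v = 41 has integer solutions if and only if gcd(29, 31) divides 41. Since 1 | 41, solutions exist.

Yes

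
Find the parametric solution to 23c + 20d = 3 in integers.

Step 1: Compute gcd(23, 20) = 1.
Since 1 divides 3, solutions exist.

Step 2: Find a particular solution using extended Euclidean algorithm.
We get c₀ = 21, d₀ = -24.
Check: 23*21 + 20*-24 = 3 = 3 ✓

Step 3: Write the general solution.
c = 21 + (20/1)t = 21 + 20t
d = -24 - (23/1)t = -24 - 23t
for any integer t.

c = 21 + 20t, d = -24 - 23t for integer t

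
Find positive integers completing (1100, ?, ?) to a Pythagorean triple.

We need the other leg and hypotenuse such that 1100² + x² = c².
Take x = 141, c = 1109: 1100² + 141² = 1210000 + 19881 = 1229881 = 1109² ✓
Triple: (141, 1100, 1109)

(141, 1100, 1109)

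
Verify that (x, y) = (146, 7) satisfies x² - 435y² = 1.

Compute x² = 146² = 21316
Compute 435y² = 435·7² = 435·49 = 21315
x² - 435y² = 21316 - 21315 = 1
Since this equals 1, (146, 7) is a solution.

Yes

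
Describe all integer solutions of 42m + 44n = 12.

Step 1: Compute gcd(42, 44) = 2.
Since 2 divides 12, solutions exist.

Step 2: Find a particular solution using extended Euclidean algorithm.
We get m₀ = -6, n₀ = 6.
Check: 42*-6 + 44*6 = 12 = 12 ✓

Step 3: Write the general solution.
m = -6 + (44/2)t = -6 + 22t
n = 6 - (42/2)t = 6 - 21t
for any integer t.

m = -6 + 22t, n = 6 - 21t for integer t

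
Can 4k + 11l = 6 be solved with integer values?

Step 1: Compute gcd(4, 11).
gcd(4, 11) = 1

Step 2: Check divisibility.
Does 1 divide 6? 6 = 1 x 6, so yes.

By the theorem on linear Diophantine equations, 4k + 11l = 6 has integer solutions if and only if gcd(4, 11) divides 6. Since 1 | 6, solutions exist.

Yes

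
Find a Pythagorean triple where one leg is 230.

We need the other leg and hypotenuse such that 230² + x² = c².
Take x = 504, c = 554: 230² + 504² = 52900 + 254016 = 306916 = 554² ✓
Triple: (230, 504, 554)

(230, 504, 554)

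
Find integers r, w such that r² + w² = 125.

We need to find integers r, w > 0 such that r² + w² = 125.
Trying r = 2: w² = 125 - 2² = 125 - 4 = 121
w = 11
Check: 2² + 11² = 4 + 121 = 125 ✓

125 = 2² + 11²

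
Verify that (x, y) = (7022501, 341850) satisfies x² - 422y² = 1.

Compute x² = 7022501² = 49315520295001
Compute 422y² = 422·341850² = 422·116861422500 = 49315520295000
x² - 422y² = 49315520295001 - 49315520295000 = 1
Since this equals 1, (7022501, 341850) is a solution.

Yes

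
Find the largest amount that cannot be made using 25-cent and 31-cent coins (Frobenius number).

For two coprime denominations a and b, the Frobenius number (largest value not representable as a non-negative combination) is ab - a - b.
Here gcd(25, 31) = 1, so they are coprime.
F(25, 31) = 25·31 - 25 - 31 = 775 - 56 = 719

719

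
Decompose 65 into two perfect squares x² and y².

We need to find integers x, y > 0 such that x² + y² = 65.
Trying x = 1: y² = 65 - 1² = 65 - 1 = 64
y = 8
Check: 1² + 8² = 1 + 64 = 65 ✓

65 = 1² + 8²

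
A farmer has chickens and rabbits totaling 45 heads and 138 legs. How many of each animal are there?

Let c = chickens, r = rabbits.
Heads: c + r = 45
Legs: 2c + 4r = 138
From the first equation, c = 45 - r. Substitute:
2(45 - r) + 4r = 138
90 + 2r = 138
r = (138 - 90)/2 = 24
c = 45 - 24 = 21

Chickens: 21, Rabbits: 24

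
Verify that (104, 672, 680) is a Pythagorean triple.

Compute a² + b² = 104² + 672² = 10816 + 451584 = 462400
Compute c² = 680² = 462400
Since 462400 = 462400, confirmed.

Yes, it is a Pythagorean triple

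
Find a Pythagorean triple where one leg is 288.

We need the other leg and hypotenuse such that 288² + x² = c².
Take x = 1716, c = 1740: 288² + 1716² = 82944 + 2944656 = 3027600 = 1740² ✓
Triple: (1716, 288, 1740)

(1716, 288, 1740)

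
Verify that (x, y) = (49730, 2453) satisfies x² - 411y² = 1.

Compute x² = 49730² = 2473072900
Compute 411y² = 411·2453² = 411·6017209 = 2473072899
x² - 411y² = 2473072900 - 2473072899 = 1
Since this equals 1, (49730, 2453) is a solution.

Yes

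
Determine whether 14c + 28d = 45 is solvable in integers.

Step 1: Compute gcd(14, 28).
gcd(14, 28) = 14

Step 2: Check divisibility.
Does 14 divide 45? 45 = 14 x 3 + 3, so no.

By the theorem on linear Diophantine equations, 14c + 28d = 45 has integer solutions if and only if gcd(14, 28) divides 45. Since 14 does not divide 45, no solutions exist.

No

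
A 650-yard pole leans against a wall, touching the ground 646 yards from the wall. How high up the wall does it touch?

The ladder, wall, and ground form a right triangle with hypotenuse 650 and one leg 646.
By the Pythagorean theorem: h² = 650² - 646² = 422500 - 417316 = 5184
h = √5184 = 72 yards

72 yards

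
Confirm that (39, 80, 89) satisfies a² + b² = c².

Compute a² + b² = 39² + 80² = 1521 + 6400 = 7921
Compute c² = 89² = 7921
Since 7921 = 7921, confirmed.

Yes, it is a Pythagorean triple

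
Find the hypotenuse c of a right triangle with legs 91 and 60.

c² = a² + b² = 91² + 60² = 8281 + 3600 = 11881
c = 109

109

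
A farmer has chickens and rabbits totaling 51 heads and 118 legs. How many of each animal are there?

Let c = chickens, r = rabbits.
Heads: c + r = 51
Legs: 2c + 4r = 118
From the first equation, c = 51 - r. Substitute:
2(51 - r) + 4r = 118
102 + 2r = 118
r = (118 - 102)/2 = 8
c = 51 - 8 = 43

Chickens: 43, Rabbits: 8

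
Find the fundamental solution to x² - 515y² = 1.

We seek the smallest positive integers (x, y) with x² - 515y² = 1, i.e., x² = 515y² + 1.
Try successive y values:
y = 1: x² = 515·1² + 1 = 516, not a perfect square
y = 2: x² = 515·2² + 1 = 2061, not a perfect square
y = 3: x² = 515·3² + 1 = 4636, not a perfect square
... continuing the search (or via continued fractions) ...
y = 767: x² = 515·767² + 1 = 302968836, x = 17406 ✓

Verify: 17406² - 515·767² = 302968836 - 302968835 = 1 ✓

x = 17406, y = 767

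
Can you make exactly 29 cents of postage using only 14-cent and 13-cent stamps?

We need non-negative x, y with 14x + 13y = 29.
gcd(14, 13) = 1 divides 29, so integer solutions exist, but checking x = 0..2 shows none with y ≥ 0.
So 29 cannot be made with non-negative stamp counts.

No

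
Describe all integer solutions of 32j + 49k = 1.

Step 1: Compute gcd(32, 49) = 1.
Since 1 divides 1, solutions exist.

Step 2: Find a particular solution using extended Euclidean algorithm.
We get j₀ = 23, k₀ = -15.
Check: 32*23 + 49*-15 = 1 = 1 ✓

Step 3: Write the general solution.
j = 23 + (49/1)t = 23 + 49t
k = -15 - (32/1)t = -15 - 32t
for any integer t.

j = 23 + 49t, k = -15 - 32t for integer t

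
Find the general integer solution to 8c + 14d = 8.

Step 1: Compute gcd(8, 14) = 2.
Since 2 divides 8, solutions exist.

Step 2: Find a particular solution using extended Euclidean algorithm.
We get c₀ = 8, d₀ = -4.
Check: 8*8 + 14*-4 = 8 = 8 ✓

Step 3: Write the general solution.
c = 8 + (14/2)t = 8 + 7t
d = -4 - (8/2)t = -4 - 4t
for any integer t.

c = 8 + 7t, d = -4 - 4t for integer t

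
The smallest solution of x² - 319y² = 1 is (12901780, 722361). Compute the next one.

Solutions to x² - Dy² = 1 are generated by powers of (x₀ + y₀√D).
The next solution satisfies x₁ + y₁√319 = (x₀ + y₀√319)², giving:
x₁ = x₀² + 319y₀² = 12901780² + 319·722361² = 166455927168400 + 166455927168399 = 332911854336799
y₁ = 2x₀y₀ = 2·12901780·722361 = 18639485405160

Verify: 332911854336799² - 319·18639485405160² = 110830302757966075144125566401 - 110830302757966075144125566400 = 1 ✓

x = 332911854336799, y = 18639485405160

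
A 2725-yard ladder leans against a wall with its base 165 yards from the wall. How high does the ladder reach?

The ladder, wall, and ground form a right triangle with hypotenuse 2725 and one leg 165.
By the Pythagorean theorem: h² = 2725² - 165² = 7425625 - 27225 = 7398400
h = √7398400 = 2720 yards

2720 yards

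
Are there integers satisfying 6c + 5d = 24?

Step 1: Compute gcd(6, 5).
gcd(6, 5) = 1

Step 2: Check divisibility.
Does 1 divide 24? 24 = 1 x 24, so yes.

By the theorem on linear Diophantine equations, 6c + 5d = 24 has integer solutions if and only if gcd(6, 5) divides 24. Since 1 | 24, solutions exist.

Yes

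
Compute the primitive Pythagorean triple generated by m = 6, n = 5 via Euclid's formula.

a = m² - n² = 36 - 25 = 11
b = 2mn = 2·6·5 = 60
c = m² + n² = 36 + 25 = 61
Verify: 11² + 60² = 121 + 3600 = 3721 = 61² ✓

(11, 60, 61)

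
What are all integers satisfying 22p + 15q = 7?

Step 1: Compute gcd(22, 15) = 1.
Since 1 divides 7, solutions exist.

Step 2: Find a particular solution using extended Euclidean algorithm.
We get p₀ = -14, q₀ = 21.
Check: 22*-14 + 15*21 = 7 = 7 ✓

Step 3: Write the general solution.
p = -14 + (15/1)t = -14 + 15t
q = 21 - (22/1)t = 21 - 22t
for any integer t.

p = -14 + 15t, q = 21 - 22t for integer t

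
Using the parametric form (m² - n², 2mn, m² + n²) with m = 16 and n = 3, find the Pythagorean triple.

a = m² - n² = 256 - 9 = 247
b = 2mn = 2·16·3 = 96
c = m² + n² = 256 + 9 = 265
Verify: 247² + 96² = 61009 + 9216 = 70225 = 265² ✓

(247, 96, 265)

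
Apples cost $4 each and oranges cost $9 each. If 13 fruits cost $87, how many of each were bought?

Let a = apples, o = oranges.
a + o = 13
4a + 9o = 87
Substitute o = 13 - a:
4a + 9(13 - a) = 87
(4 - 9)a = 87 - 117
-5a = -30
a = 6, o = 13 - 6 = 7

Apples: 6, Oranges: 7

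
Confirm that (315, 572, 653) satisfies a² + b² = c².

Compute a² + b² = 315² + 572² = 99225 + 327184 = 426409
Compute c² = 653² = 426409
Since 426409 = 426409, confirmed.

Yes, it is a Pythagorean triple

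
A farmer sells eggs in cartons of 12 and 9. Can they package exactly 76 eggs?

We need non-negative a, b with 12a + 9b = 76.
gcd(12, 9) = 3, and 3 does not divide 76.
No integer solutions exist.

No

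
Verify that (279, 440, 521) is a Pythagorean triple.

Compute a² + b²:
279² + 440² = 77841 + 193600 = 271441
Compute c²:
521² = 271441
Since 271441 = 271441, it is a Pythagorean triple.

Yes, it is a Pythagorean triple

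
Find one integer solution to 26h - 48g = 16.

Step 1: Check solvability.
gcd(26, 48) = 2
Since 2 divides 16, solutions exist.

Step 2: Apply extended Euclidean algorithm to find gcd.
We find integers such that 26*x0 + 48*y0 = 2

Step 3: Scale the particular solution.
Multiply by 16/2 = 8:
h = -88, g = -48

Step 4: Verify.
26*(-88) - 48*(-48) = 16 = 16 ✓

h = -88, g = -48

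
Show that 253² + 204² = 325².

Compute a² + b² = 253² + 204² = 64009 + 41616 = 105625
Compute c² = 325² = 105625
Since 105625 = 105625, confirmed.

Yes, it is a Pythagorean triple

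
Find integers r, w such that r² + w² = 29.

We need to find integers r, w > 0 such that r² + w² = 29.
Trying r = 2: w² = 29 - 2² = 29 - 4 = 25
w = 5
Check: 2² + 5² = 4 + 25 = 29 ✓

29 = 2² + 5²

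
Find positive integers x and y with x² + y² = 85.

We need to find integers x, y > 0 such that x² + y² = 85.
Trying x = 2: y² = 85 - 2² = 85 - 4 = 81
y = 9
Check: 2² + 9² = 4 + 81 = 85 ✓

85 = 2² + 9²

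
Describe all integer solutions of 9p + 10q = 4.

Step 1: Compute gcd(9, 10) = 1.
Since 1 divides 4, solutions exist.

Step 2: Find a particular solution using extended Euclidean algorithm.
We get p₀ = -4, q₀ = 4.
Check: 9*-4 + 10*4 = 4 = 4 ✓

Step 3: Write the general solution.
p = -4 + (10/1)t = -4 + 10t
q = 4 - (9/1)t = 4 - 9t
for any integer t.

p = -4 + 10t, q = 4 - 9t for integer t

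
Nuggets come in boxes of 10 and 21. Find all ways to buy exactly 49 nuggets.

We need non-negative integers (x, y) with 10x + 21y = 49.
For each x in 0..4, check if 49 - 10x is a non-negative multiple of 21.
No x yields an integer y ≥ 0.

No solution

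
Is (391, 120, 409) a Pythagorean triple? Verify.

Compute a² + b² = 391² + 120² = 152881 + 14400 = 167281
Compute c² = 409² = 167281
Since 167281 = 167281, confirmed.

Yes, it is a Pythagorean triple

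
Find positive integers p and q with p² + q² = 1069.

We need to find integers p, q > 0 such that p² + q² = 1069.
Trying p = 13: q² = 1069 - 13² = 1069 - 169 = 900
q = 30
Check: 13² + 30² = 169 + 900 = 1069 ✓

1069 = 13² + 30²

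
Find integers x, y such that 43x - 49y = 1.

Step 1: Check solvability.
gcd(43, 49) = 1
Since 1 divides 1, solutions exist.

Step 2: Apply extended Euclidean algorithm to find gcd.
We find integers such that 43*x0 + 49*y0 = 1

Step 3: Scale the particular solution.
Multiply by 1/1 = 1:
x = 8, y = 7

Step 4: Verify.
43*(8) - 49*(7) = 1 = 1 ✓

x = 8, y = 7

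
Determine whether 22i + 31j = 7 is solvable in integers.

Step 1: Compute gcd(22, 31).
gcd(22, 31) = 1

Step 2: Check divisibility.
Does 1 divide 7? 7 = 1 x 7, so yes.

By the theorem on linear Diophantine equations, 22i + 31j = 7 has integer solutions if and only if gcd(22, 31) divides 7. Since 1 | 7, solutions exist.

Yes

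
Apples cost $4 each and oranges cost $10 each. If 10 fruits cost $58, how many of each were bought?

Let a = apples, o = oranges.
a + o = 10
4a + 10o = 58
Substitute o = 10 - a:
4a + 10(10 - a) = 58
(4 - 10)a = 58 - 100
-6a = -42
a = 7, o = 10 - 7 = 3

Apples: 7, Oranges: 3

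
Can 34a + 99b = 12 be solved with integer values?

Step 1: Compute gcd(34, 99).
gcd(34, 99) = 1

Step 2: Check divisibility.
Does 1 divide 12? 12 = 1 x 12, so yes.

By the theorem on linear Diophantine equations, 34a + 99b = 12 has integer solutions if and only if gcd(34, 99) divides 12. Since 1 | 12, solutions exist.

Yes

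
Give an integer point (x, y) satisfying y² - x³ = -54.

Try small integer x values and check whether x³ - 54 is a perfect square.
x = 7: x³ - 54 = 7³ - 54 = 343 - 54 = 289
Is 289 a perfect square? 17² = 289 ✓
So (x, y) = (7, 17) is a solution.

x = 7, y = 17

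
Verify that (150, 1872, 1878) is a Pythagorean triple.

Compute a² + b²:
150² + 1872² = 22500 + 3504384 = 3526884
Compute c²:
1878² = 3526884
Since 3526884 = 3526884, it is a Pythagorean triple.

Yes, it is a Pythagorean triple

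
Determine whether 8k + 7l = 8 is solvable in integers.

Step 1: Compute gcd(8, 7).
gcd(8, 7) = 1

Step 2: Check divisibility.
Does 1 divide 8? 8 = 1 x 8, so yes.

By the theorem on linear Diophantine equations, 8k + 7l = 8 has integer solutions if and only if gcd(8, 7) divides 8. Since 1 | 8, solutions exist.

Yes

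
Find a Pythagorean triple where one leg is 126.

We need the other leg and hypotenuse such that 126² + x² = c².
Take x = 32, c = 130: 126² + 32² = 15876 + 1024 = 16900 = 130² ✓
Triple: (126, 32, 130)

(126, 32, 130)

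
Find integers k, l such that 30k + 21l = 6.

Step 1: Check solvability.
gcd(30, 21) = 3
Since 3 divides 6, solutions exist.

Step 2: Apply extended Euclidean algorithm to find gcd.
We find integers such that 30*x0 + 21*y0 = 3

Step 3: Scale the particular solution.
Multiply by 6/3 = 2:
k = -4, l = 6

Step 4: Verify.
30*(-4) + 21*(6) = 6 = 6 ✓

k = -4, l = 6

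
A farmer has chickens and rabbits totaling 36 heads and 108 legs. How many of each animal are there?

Let c = chickens, r = rabbits.
Heads: c + r = 36
Legs: 2c + 4r = 108
From the first equation, c = 36 - r. Substitute:
2(36 - r) + 4r = 108
72 + 2r = 108
r = (108 - 72)/2 = 18
c = 36 - 18 = 18

Chickens: 18, Rabbits: 18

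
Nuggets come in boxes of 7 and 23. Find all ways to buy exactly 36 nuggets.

We need non-negative integers (x, y) with 7x + 23y = 36.
For each x in 0..5, check if 36 - 7x is a non-negative multiple of 23.
No x yields an integer y ≥ 0.

No solution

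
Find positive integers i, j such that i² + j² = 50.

Search for i with 50 - i² a perfect square.
i = 1: 50 - 1² = 50 - 1 = 49 = 7² ✓
So i = 1, j = 7.

i = 1, j = 7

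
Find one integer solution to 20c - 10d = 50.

Step 1: Check solvability.
gcd(20, 10) = 10
Since 10 divides 50, solutions exist.

Step 2: Apply extended Euclidean algorithm to find gcd.
We find integers such that 20*x0 + 10*y0 = 10

Step 3: Scale the particular solution.
Multiply by 50/10 = 5:
c = 0, d = -5

Step 4: Verify.
20*(0) - 10*(-5) = 50 = 50 ✓

c = 0, d = -5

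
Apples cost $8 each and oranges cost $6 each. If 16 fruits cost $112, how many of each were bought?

Let a = apples, o = oranges.
a + o = 16
8a + 6o = 112
Substitute o = 16 - a:
8a + 6(16 - a) = 112
(8 - 6)a = 112 - 96
2a = 16
a = 8, o = 16 - 8 = 8

Apples: 8, Oranges: 8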